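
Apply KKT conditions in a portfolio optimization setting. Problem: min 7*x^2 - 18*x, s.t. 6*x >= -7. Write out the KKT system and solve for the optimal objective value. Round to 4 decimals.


Step 1: Try lambda = 0 (constraint inactive).
Stationarity: 2*7*x - 18 = 0
x* = 18/(2*7) = 9/7 = 1.2857 (rounded; the exact value 9/7 is used below)
Check constraint: 6*1.2857 = 7.7142 >= -7 -- satisfied.
Step 2: Compute optimal value.
f(x*) = 7*(9/7)^2 - 18*(9/7) = -11.5714


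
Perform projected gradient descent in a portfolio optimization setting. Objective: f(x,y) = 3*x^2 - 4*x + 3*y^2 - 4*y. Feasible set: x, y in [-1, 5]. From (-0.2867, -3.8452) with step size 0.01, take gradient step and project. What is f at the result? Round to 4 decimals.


Step 1: Compute gradient at (-0.2867, -3.8452).
grad_x = 2*3*-0.2867 - 4 = -5.7202
grad_y = 2*3*-3.8452 - 4 = -27.0712
Step 2: Gradient step.
x_raw = -0.2867 - 0.01*-5.7202 = -0.2295
y_raw = -3.8452 - 0.01*-27.0712 = -3.5745
Step 3: Project onto [-1, 5].
x_proj = clip(-0.2295) = -0.2295
y_proj = clip(-3.5745) = -1.0
Step 4: Evaluate f.
f(-0.2295, -1.0) = 8.076


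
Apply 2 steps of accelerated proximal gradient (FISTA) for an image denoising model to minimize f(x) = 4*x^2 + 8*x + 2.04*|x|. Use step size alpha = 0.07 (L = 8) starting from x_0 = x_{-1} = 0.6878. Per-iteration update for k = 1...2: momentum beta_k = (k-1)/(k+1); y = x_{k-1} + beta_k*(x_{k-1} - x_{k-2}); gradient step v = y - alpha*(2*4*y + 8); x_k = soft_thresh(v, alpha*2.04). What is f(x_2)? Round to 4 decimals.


FISTA on f(x) = 4*x^2 + 8*x + 2.04*|x|
L = 8, alpha = 0.07
Iteration 1: beta = 0.0, y = 0.6878 + 0.0*(0.6878 - 0.6878) = 0.6878
  grad(y) = 13.5024, v = y - alpha*grad = -0.2574
  prox(v) = soft_thresh(-0.2574, 0.1428) = -0.1146
Iteration 2: beta = 0.3333, y = -0.1146 + 0.3333*(-0.1146 - 0.6878) = -0.382
  grad(y) = 4.9438, v = y - alpha*grad = -0.7281
  prox(v) = soft_thresh(-0.7281, 0.1428) = -0.5853
f(x_2) = 4*(-0.5853)^2 + 8*(-0.5853) + 2.04*|-0.5853| = -2.1181


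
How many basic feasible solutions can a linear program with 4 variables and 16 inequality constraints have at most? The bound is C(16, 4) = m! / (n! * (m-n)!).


Each vertex corresponds to some choice of n active constraints out of m, so the number of vertices is at most C(m, n) = m! / (n!(m-n)!).
m = 16, n = 4
Numerator: 16 * 15 * 14 * 13
Denominator: 4! = 24
C(16, 4) = 1820


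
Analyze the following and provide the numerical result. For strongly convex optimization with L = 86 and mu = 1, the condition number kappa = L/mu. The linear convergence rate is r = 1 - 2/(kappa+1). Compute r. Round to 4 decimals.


Step 1: Compute the condition number.
kappa = L/mu = 86/1 = 86.0
Step 2: Compute the convergence rate.
r = 1 - 2/(kappa + 1) = 1 - 2*mu/(L + mu) = (L - mu)/(L + mu) = 85/87 = 0.977


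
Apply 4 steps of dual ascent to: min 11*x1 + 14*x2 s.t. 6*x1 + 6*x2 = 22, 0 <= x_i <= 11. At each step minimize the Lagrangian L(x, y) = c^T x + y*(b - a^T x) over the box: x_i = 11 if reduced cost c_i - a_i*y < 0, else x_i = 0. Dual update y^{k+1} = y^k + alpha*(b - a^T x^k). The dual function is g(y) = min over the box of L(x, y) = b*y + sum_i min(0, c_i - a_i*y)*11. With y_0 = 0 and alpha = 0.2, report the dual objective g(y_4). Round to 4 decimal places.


Dual ascent for LP: min 11*x1 + 14*x2, 6*x1 + 6*x2 = 22, 0 <= x_i <= 11
Step 1: y^k = 0.0, reduced costs: (11.0, 14.0)
  x^k = (0.0, 0.0), subgradient = b - a^T x = 22.0
  y^{k+1} = 0.0 + 0.2*22.0 = 4.4
Step 2: y^k = 4.4, reduced costs: (-15.4, -12.4)
  x^k = (11.0, 11.0), subgradient = b - a^T x = -110.0
  y^{k+1} = 4.4 + 0.2*-110.0 = -17.6
Step 3: y^k = -17.6, reduced costs: (116.6, 119.6)
  x^k = (0.0, 0.0), subgradient = b - a^T x = 22.0
  y^{k+1} = -17.6 + 0.2*22.0 = -13.2
Step 4: y^k = -13.2, reduced costs: (90.2, 93.2)
  x^k = (0.0, 0.0), subgradient = b - a^T x = 22.0
  y^{k+1} = -13.2 + 0.2*22.0 = -8.8
Dual objective at y_4 = -8.8: reduced costs (63.8, 66.8), box minimizer x = (0.0, 0.0)
g(y_4) = b*y + (c1 - a1*y)*x1 + (c2 - a2*y)*x2 = 22*(-8.8) + 63.8*0.0 + 66.8*0.0 = -193.6 + 0.0 + 0.0 = -193.6


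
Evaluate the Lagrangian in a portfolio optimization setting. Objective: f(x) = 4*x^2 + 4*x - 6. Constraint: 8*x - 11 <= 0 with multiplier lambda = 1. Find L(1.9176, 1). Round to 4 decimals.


Step 1: Evaluate f(x).
f(1.9176) = 4*1.9176^2 + 4*1.9176 - 6 = 16.3792
Step 2: Evaluate g(x).
g(1.9176) = 8*1.9176 - 11 = 4.3408
Step 3: Compute Lagrangian.
L = 16.3792 + 1*4.3408 = 20.72


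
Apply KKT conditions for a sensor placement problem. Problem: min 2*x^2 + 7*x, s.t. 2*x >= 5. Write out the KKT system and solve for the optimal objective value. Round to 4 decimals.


Step 1: Try lambda = 0 (constraint inactive).
x_unc = -7/(2*2) = -1.75
Check: 2*-1.75 = -3.5 < 5 -- violated!
Step 2: Constraint must be active: 2*x = 5
x* = 5/2 = 2.5
lambda = (2*2*2.5 + 7)/2 = 8.5
Step 3: Compute optimal value.
f(x*) = 2*2.5^2 + 7*2.5 = 30.0


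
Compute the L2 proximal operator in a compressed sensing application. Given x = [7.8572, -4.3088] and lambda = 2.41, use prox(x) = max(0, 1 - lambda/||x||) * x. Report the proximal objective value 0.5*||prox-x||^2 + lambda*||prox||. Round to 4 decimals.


Step 1: Compute ||x||.
||x|| = 8.9611
Step 2: Compute scaling factor.
scale = max(0, 1 - 2.41/8.9611) = 0.7311
Step 3: prox(x) = [5.7441, -3.15]
||prox(x)|| = 6.5511
Step 4: Proximal objective.
0.5*||prox-x||^2 = 2.9041
lambda*||prox|| = 15.7882
Total = 18.6922


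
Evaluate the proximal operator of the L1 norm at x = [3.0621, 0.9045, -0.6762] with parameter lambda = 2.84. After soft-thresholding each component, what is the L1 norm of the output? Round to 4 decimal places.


Soft-thresholding with lambda = 2.84:
prox(3.0621) = sign(3.0621)*max(|3.0621| - 2.84, 0) = 0.2221
prox(0.9045) = sign(0.9045)*max(|0.9045| - 2.84, 0) = 0.0
prox(-0.6762) = sign(-0.6762)*max(|-0.6762| - 2.84, 0) = 0.0
prox(x) = [0.2221, 0.0, 0.0]
||prox(x)||_1 = 0.2221 + 0.0 + 0.0 = 0.2221


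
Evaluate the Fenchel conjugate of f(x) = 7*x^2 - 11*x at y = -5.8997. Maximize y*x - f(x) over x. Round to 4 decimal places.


f*(y) = sup_x {y*x - a*x^2 - b*x} = sup_x {(y-b)*x - a*x^2}
FOC: (y - b) - 2a*x = 0 => x* = (y - b)/(2a)
x* = (-5.8997 + 11)/(2*7) = 0.3643
f*(-5.8997) = (y-b)^2/(4a) = (-5.8997 + 11)^2/(4*7)
= 26.0131/28 = 0.929


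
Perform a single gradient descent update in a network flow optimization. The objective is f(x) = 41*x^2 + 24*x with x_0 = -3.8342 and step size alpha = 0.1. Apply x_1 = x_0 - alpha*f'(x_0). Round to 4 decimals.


We compute the gradient at x_0 and apply the update.
f'(x) = 82*x + 24
f'(-3.8342) = 82*-3.8342 + 24 = -290.4044
x_1 = -3.8342 - 0.1*-290.4044 = 25.2062


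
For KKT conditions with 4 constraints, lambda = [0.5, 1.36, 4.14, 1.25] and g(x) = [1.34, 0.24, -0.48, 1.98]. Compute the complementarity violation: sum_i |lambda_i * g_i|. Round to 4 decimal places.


KKT complementary slackness check:
lambda_1 * g_1 = 0.5 * 1.34 = 0.67
lambda_2 * g_2 = 1.36 * 0.24 = 0.3264
lambda_3 * g_3 = 4.14 * -0.48 = -1.9872
lambda_4 * g_4 = 1.25 * 1.98 = 2.475
Total violation = 0.67 + 0.3264 + 1.9872 + 2.475 = 5.4586


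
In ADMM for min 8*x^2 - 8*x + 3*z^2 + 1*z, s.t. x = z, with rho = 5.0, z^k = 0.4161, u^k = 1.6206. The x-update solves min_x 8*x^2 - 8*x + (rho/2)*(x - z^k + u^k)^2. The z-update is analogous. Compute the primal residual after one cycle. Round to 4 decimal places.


ADMM iteration with rho = 5.0, z^k = 0.4161, u^k = 1.6206
Step 1: x-update.
Minimize 8*x^2 - 8*x + (5.0/2)*(x - 0.4161 + 1.6206)^2
FOC: (2*8 + 5.0)*x = 8 + 5.0*(0.4161 - 1.6206)
x^{k+1} = 0.0942
Step 2: z-update.
Minimize 3*z^2 + 1*z + (5.0/2)*(0.0942 - z + 1.6206)^2
FOC: (2*3 + 5.0)*z = -1 + 5.0*(0.0942 + 1.6206)
z^{k+1} = 0.6885
Step 3: u-update.
u^{k+1} = 1.6206 + 0.0942 - 0.6885 = 1.0262
Step 4: Primal residual = |0.0942 - 0.6885| = 0.5944


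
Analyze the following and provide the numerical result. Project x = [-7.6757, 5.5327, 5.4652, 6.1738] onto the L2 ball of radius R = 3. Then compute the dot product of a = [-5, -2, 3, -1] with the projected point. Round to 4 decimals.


Step 1: Compute ||x|| (intermediates to 6 decimals).
||x|| = sqrt((-7.6757)^2 + 5.5327^2 + 5.4652^2 + 6.1738^2) = 12.550353
Step 2: Project.
Since ||x|| > R, scale = R/||x|| = 3/12.550353 = 0.239037, proj(x) = scale * x
proj(x) = [-1.834776, 1.32252, 1.306385, 1.475767]
Step 3: Dot product.
a^T * proj(x) = -5*(-1.834776) - 2*1.32252 + 3*1.306385 - 1*1.475767 = 8.9722


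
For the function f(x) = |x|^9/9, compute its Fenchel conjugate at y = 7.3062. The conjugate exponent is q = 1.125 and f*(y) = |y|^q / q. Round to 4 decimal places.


The conjugate exponent q satisfies 1/p + 1/q = 1.
p = 9, so q = 9/(9 - 1) = 1.125
|y|^q = 7.3062^1.125 = 9.3681
f*(7.3062) = 9.3681 / 1.125 = 8.3272


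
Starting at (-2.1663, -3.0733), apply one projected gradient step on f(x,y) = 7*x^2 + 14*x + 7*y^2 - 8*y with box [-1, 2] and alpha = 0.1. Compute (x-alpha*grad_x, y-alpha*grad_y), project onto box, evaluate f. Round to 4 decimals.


Step 1: Compute gradient at (-2.1663, -3.0733).
grad_x = 2*7*-2.1663 + 14 = -16.3282
grad_y = 2*7*-3.0733 - 8 = -51.0262
Step 2: Gradient step.
x_raw = -2.1663 - 0.1*-16.3282 = -0.5335
y_raw = -3.0733 - 0.1*-51.0262 = 2.0293
Step 3: Project onto [-1, 2].
x_proj = clip(-0.5335) = -0.5335
y_proj = clip(2.0293) = 2.0
Step 4: Evaluate f.
f(-0.5335, 2.0) = 6.5235


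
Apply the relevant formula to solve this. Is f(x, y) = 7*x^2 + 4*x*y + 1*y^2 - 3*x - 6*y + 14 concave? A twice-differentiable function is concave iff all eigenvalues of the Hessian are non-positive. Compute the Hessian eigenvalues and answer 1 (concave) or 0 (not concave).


The Hessian of f(x,y) = 7*x^2 + 4*x*y + 1*y^2 - 3*x - 6*y + 14 is:
H = [[14, 4], [4, 2]]
Trace = 14 + 2 = 16
Determinant = 14*2 - (4)^2 = 12
Discriminant = (16)^2 - 4*12 = 208.0
Eigenvalues: lambda_1 = 0.7889, lambda_2 = 15.2111
The function is not concave.

0


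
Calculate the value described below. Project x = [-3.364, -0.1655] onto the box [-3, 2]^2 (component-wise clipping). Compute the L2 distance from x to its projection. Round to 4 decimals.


Project each component onto [-3, 2].
clip(-3.364) = -3.0, clip(-0.1655) = -0.1655
Projection = [-3.0, -0.1655]
Squared diffs: [0.1325, 0.0]
Distance = sqrt(0.1325) = 0.364


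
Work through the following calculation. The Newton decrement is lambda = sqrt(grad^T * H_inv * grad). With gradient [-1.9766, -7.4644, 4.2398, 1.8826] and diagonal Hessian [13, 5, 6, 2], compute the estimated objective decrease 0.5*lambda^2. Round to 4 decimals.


Step 1: H is diagonal, so H^(-1) * g = [-0.152, -1.4929, 0.7066, 0.9413].
Step 2: g^T H^(-1) g = sum_i g_i^2 / H_ii
  = (-1.9766)^2/13 + (-7.4644)^2/5 + (4.2398)^2/6 + (1.8826)^2/2
  = 0.3005 + 11.1435 + 2.996 + 1.7721 = 16.2121
Step 3: Objective decrease = 0.5 * g^T H^(-1) g = 8.106


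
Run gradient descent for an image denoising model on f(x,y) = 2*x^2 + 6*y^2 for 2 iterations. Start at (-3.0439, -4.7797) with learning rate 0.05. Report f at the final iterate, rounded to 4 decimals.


Gradient descent on f(x,y) = 2*x^2 + 6*y^2.
Starting point: (-3.0439, -4.7797), alpha = 0.05
Step 1: grad_x = 2*2*-3.0439 = -12.1756, grad_y = 2*6*-4.7797 = -57.3564
  x_1 = -3.0439 - 0.05*-12.1756 = -2.4351
  y_1 = -4.7797 - 0.05*-57.3564 = -1.9119
Step 2: grad_x = 2*2*-2.4351 = -9.7405, grad_y = 2*6*-1.9119 = -22.9426
  x_2 = -2.4351 - 0.05*-9.7405 = -1.9481
  y_2 = -1.9119 - 0.05*-22.9426 = -0.7648
f(-1.9481, -0.7648) = 2*(-1.9481)^2 + 6*(-0.7648)^2 = 11.0992


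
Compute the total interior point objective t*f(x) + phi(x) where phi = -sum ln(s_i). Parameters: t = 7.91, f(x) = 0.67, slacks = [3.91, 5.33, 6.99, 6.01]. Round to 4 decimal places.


Step 1: Compute log-barrier.
ln values: [1.3635, 1.6734, 1.9445, 1.7934]
phi = -(1.3635 + 1.6734 + 1.9445 + 1.7934) = -6.7748
Step 2: Compute augmented objective.
t*f(x) = 7.91*0.67 = 5.2997
Total = 5.2997 - 6.7748 = -1.4751


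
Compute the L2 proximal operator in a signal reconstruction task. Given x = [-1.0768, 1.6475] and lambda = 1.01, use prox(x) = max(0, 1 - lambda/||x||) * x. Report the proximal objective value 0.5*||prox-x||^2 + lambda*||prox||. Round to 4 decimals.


Step 1: Compute ||x||.
||x|| = 1.9682
Step 2: Compute scaling factor.
scale = max(0, 1 - 1.01/1.9682) = 0.4868
Step 3: prox(x) = [-0.5242, 0.8021]
||prox(x)|| = 0.9582
Step 4: Proximal objective.
0.5*||prox-x||^2 = 0.5101
lambda*||prox|| = 0.9678
Total = 1.4778


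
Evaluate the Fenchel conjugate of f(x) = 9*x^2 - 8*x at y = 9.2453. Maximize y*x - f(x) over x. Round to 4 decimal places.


f*(y) = sup_x {y*x - a*x^2 - b*x} = sup_x {(y-b)*x - a*x^2}
FOC: (y - b) - 2a*x = 0 => x* = (y - b)/(2a)
x* = (9.2453 + 8)/(2*9) = 0.9581
f*(9.2453) = (y-b)^2/(4a) = (9.2453 + 8)^2/(4*9)
= 297.4004/36 = 8.2611


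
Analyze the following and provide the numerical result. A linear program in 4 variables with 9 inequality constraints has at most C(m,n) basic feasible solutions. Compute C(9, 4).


Each vertex corresponds to some choice of n active constraints out of m, so the number of vertices is at most C(m, n) = m! / (n!(m-n)!).
m = 9, n = 4
Numerator: 9 * 8 * 7 * 6
Denominator: 4! = 24
C(9, 4) = 126


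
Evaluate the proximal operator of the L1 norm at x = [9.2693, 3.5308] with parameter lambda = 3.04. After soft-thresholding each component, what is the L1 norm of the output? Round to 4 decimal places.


Soft-thresholding with lambda = 3.04:
prox(9.2693) = sign(9.2693)*max(|9.2693| - 3.04, 0) = 6.2293
prox(3.5308) = sign(3.5308)*max(|3.5308| - 3.04, 0) = 0.4908
prox(x) = [6.2293, 0.4908]
||prox(x)||_1 = 6.2293 + 0.4908 = 6.7201


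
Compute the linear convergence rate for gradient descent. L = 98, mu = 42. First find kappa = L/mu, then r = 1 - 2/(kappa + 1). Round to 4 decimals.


Step 1: Compute the condition number.
kappa = L/mu = 98/42 = 2.3333
Step 2: Compute the convergence rate.
r = 1 - 2/(kappa + 1) = 1 - 2*mu/(L + mu) = (L - mu)/(L + mu) = 56/140 = 0.4


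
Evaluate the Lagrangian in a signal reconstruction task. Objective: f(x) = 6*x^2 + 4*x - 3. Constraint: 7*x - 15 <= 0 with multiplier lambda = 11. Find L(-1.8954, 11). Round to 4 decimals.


Step 1: Evaluate f(x).
f(-1.8954) = 6*(-1.8954)^2 + 4*(-1.8954) - 3 = 10.9736
Step 2: Evaluate g(x).
g(-1.8954) = 7*-1.8954 - 15 = -28.2678
Step 3: Compute Lagrangian.
L = 10.9736 + 11*-28.2678 = -299.9722


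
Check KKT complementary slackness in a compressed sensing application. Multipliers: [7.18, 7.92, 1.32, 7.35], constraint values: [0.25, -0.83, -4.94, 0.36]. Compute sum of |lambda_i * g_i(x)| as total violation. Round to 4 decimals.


KKT complementary slackness check:
lambda_1 * g_1 = 7.18 * 0.25 = 1.795
lambda_2 * g_2 = 7.92 * -0.83 = -6.5736
lambda_3 * g_3 = 1.32 * -4.94 = -6.5208
lambda_4 * g_4 = 7.35 * 0.36 = 2.646
Total violation = 1.795 + 6.5736 + 6.5208 + 2.646 = 17.5354


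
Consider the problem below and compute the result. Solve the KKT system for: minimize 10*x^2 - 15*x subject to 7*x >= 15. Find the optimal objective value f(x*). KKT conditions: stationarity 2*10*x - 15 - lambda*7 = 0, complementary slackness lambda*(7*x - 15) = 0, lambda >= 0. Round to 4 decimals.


Step 1: Try lambda = 0 (constraint inactive).
x_unc = 15/(2*10) = 0.75
Check: 7*0.75 = 5.25 < 15 -- violated!
Step 2: Constraint must be active: 7*x = 15
x* = 15/7 = 2.1429 (rounded; the exact value 15/7 is used below)
lambda = (2*10*(15/7) - 15)/7 = 3.9796
Step 3: Compute optimal value.
f(x*) = 10*(15/7)^2 - 15*(15/7) = 13.7755


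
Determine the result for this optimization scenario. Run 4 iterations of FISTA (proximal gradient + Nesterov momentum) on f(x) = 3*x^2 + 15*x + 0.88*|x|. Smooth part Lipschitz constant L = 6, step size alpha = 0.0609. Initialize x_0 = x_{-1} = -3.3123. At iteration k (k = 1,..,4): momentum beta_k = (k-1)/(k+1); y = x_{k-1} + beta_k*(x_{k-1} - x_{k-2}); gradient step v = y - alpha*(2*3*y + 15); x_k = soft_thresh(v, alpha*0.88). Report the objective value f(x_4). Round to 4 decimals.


FISTA on f(x) = 3*x^2 + 15*x + 0.88*|x|
L = 6, alpha = 0.0609
Iteration 1: beta = 0.0, y = -3.3123 + 0.0*(-3.3123 + 3.3123) = -3.3123
  grad(y) = -4.8738, v = y - alpha*grad = -3.0155
  prox(v) = soft_thresh(-3.0155, 0.0536) = -2.9619
Iteration 2: beta = 0.3333, y = -2.9619 + 0.3333*(-2.9619 + 3.3123) = -2.8451
  grad(y) = -2.0705, v = y - alpha*grad = -2.719
  prox(v) = soft_thresh(-2.719, 0.0536) = -2.6654
Iteration 3: beta = 0.5, y = -2.6654 + 0.5*(-2.6654 + 2.9619) = -2.5172
  grad(y) = -0.1029, v = y - alpha*grad = -2.5109
  prox(v) = soft_thresh(-2.5109, 0.0536) = -2.4573
Iteration 4: beta = 0.6, y = -2.4573 + 0.6*(-2.4573 + 2.6654) = -2.3324
  grad(y) = 1.0054, v = y - alpha*grad = -2.3937
  prox(v) = soft_thresh(-2.3937, 0.0536) = -2.3401
f(x_4) = 3*(-2.3401)^2 + 15*(-2.3401) + 0.88*|-2.3401| = -16.614


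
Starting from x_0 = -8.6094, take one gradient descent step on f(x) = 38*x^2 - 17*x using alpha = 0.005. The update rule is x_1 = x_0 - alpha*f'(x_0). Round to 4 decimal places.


We compute the gradient at x_0 and apply the update.
f'(x) = 76*x - 17
f'(-8.6094) = 76*-8.6094 - 17 = -671.3144
x_1 = -8.6094 - 0.005*-671.3144 = -5.2528


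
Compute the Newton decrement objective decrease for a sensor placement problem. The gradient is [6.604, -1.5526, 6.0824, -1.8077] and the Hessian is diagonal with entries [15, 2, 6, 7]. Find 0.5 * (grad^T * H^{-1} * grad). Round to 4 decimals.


Step 1: H is diagonal, so H^(-1) * g = [0.4403, -0.7763, 1.0137, -0.2582].
Step 2: g^T H^(-1) g = sum_i g_i^2 / H_ii
  = (6.604)^2/15 + (-1.5526)^2/2 + (6.0824)^2/6 + (-1.8077)^2/7
  = 2.9075 + 1.2053 + 6.1659 + 0.4668 = 10.7456
Step 3: Objective decrease = 0.5 * g^T H^(-1) g = 5.3728


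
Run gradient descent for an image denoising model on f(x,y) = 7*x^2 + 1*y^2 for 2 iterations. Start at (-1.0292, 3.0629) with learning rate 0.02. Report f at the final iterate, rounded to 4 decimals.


Gradient descent on f(x,y) = 7*x^2 + 1*y^2.
Starting point: (-1.0292, 3.0629), alpha = 0.02
Step 1: grad_x = 2*7*-1.0292 = -14.4088, grad_y = 2*1*3.0629 = 6.1258
  x_1 = -1.0292 - 0.02*-14.4088 = -0.741
  y_1 = 3.0629 - 0.02*6.1258 = 2.9404
Step 2: grad_x = 2*7*-0.741 = -10.3743, grad_y = 2*1*2.9404 = 5.8808
  x_2 = -0.741 - 0.02*-10.3743 = -0.5335
  y_2 = 2.9404 - 0.02*5.8808 = 2.8228
f(-0.5335, 2.8228) = 7*(-0.5335)^2 + 1*2.8228^2 = 9.9607


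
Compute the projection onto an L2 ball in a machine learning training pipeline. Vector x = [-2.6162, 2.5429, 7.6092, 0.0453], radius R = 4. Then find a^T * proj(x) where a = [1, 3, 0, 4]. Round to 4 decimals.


Step 1: Compute ||x|| (intermediates to 6 decimals).
||x|| = sqrt((-2.6162)^2 + 2.5429^2 + 7.6092^2 + 0.0453^2) = 8.438769
Step 2: Project.
Since ||x|| > R, scale = R/||x|| = 4/8.438769 = 0.474003, proj(x) = scale * x
proj(x) = [-1.240087, 1.205342, 3.606784, 0.021472]
Step 3: Dot product.
a^T * proj(x) = 1*(-1.240087) + 3*1.205342 + 0*3.606784 + 4*0.021472 = 2.4618


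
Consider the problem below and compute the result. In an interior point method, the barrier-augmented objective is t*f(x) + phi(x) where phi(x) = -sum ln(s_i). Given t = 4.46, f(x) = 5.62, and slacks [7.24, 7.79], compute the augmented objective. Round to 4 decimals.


Step 1: Compute log-barrier.
ln values: [1.9796, 2.0528]
phi = -(1.9796 + 2.0528) = -4.0325
Step 2: Compute augmented objective.
t*f(x) = 4.46*5.62 = 25.0652
Total = 25.0652 - 4.0325 = 21.0327


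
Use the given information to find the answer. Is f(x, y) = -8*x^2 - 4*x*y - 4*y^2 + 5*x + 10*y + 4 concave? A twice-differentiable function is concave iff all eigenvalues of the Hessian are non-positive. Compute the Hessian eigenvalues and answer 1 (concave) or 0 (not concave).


The Hessian of f(x,y) = -8*x^2 - 4*x*y - 4*y^2 + 5*x + 10*y + 4 is:
H = [[-16, -4], [-4, -8]]
Trace = -16 - 8 = -24
Determinant = -16*-8 - (-4)^2 = 112
Discriminant = (-24)^2 - 4*112 = 128.0
Eigenvalues: lambda_1 = -17.6569, lambda_2 = -6.3431
The function is concave.

1


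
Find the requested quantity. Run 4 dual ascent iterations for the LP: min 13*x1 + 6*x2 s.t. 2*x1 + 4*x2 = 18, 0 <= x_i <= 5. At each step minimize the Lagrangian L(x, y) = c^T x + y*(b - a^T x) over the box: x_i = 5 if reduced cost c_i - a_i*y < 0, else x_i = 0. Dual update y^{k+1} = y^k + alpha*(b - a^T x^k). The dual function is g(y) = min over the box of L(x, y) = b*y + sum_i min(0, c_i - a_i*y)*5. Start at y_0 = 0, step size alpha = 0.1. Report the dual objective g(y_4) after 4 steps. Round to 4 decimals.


Dual ascent for LP: min 13*x1 + 6*x2, 2*x1 + 4*x2 = 18, 0 <= x_i <= 5
Step 1: y^k = 0.0, reduced costs: (13.0, 6.0)
  x^k = (0.0, 0.0), subgradient = b - a^T x = 18.0
  y^{k+1} = 0.0 + 0.1*18.0 = 1.8
Step 2: y^k = 1.8, reduced costs: (9.4, -1.2)
  x^k = (0.0, 5.0), subgradient = b - a^T x = -2.0
  y^{k+1} = 1.8 + 0.1*-2.0 = 1.6
Step 3: y^k = 1.6, reduced costs: (9.8, -0.4)
  x^k = (0.0, 5.0), subgradient = b - a^T x = -2.0
  y^{k+1} = 1.6 + 0.1*-2.0 = 1.4
Step 4: y^k = 1.4, reduced costs: (10.2, 0.4)
  x^k = (0.0, 0.0), subgradient = b - a^T x = 18.0
  y^{k+1} = 1.4 + 0.1*18.0 = 3.2
Dual objective at y_4 = 3.2: reduced costs (6.6, -6.8), box minimizer x = (0.0, 5.0)
g(y_4) = b*y + (c1 - a1*y)*x1 + (c2 - a2*y)*x2 = 18*3.2 + 6.6*0.0 + (-6.8)*5.0 = 57.6 + 0.0 - 34.0 = 23.6


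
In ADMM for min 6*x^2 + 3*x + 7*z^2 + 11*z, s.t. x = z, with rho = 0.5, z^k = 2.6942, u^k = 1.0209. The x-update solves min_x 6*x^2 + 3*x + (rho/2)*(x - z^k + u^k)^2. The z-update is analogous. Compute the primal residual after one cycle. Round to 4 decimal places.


ADMM iteration with rho = 0.5, z^k = 2.6942, u^k = 1.0209
Step 1: x-update.
Minimize 6*x^2 + 3*x + (0.5/2)*(x - 2.6942 + 1.0209)^2
FOC: (2*6 + 0.5)*x = -3 + 0.5*(2.6942 - 1.0209)
x^{k+1} = -0.1731
Step 2: z-update.
Minimize 7*z^2 + 11*z + (0.5/2)*(-0.1731 - z + 1.0209)^2
FOC: (2*7 + 0.5)*z = -11 + 0.5*(-0.1731 + 1.0209)
z^{k+1} = -0.7294
Step 3: u-update.
u^{k+1} = 1.0209 - 0.1731 + 0.7294 = 1.5772
Step 4: Primal residual = |-0.1731 + 0.7294| = 0.5563


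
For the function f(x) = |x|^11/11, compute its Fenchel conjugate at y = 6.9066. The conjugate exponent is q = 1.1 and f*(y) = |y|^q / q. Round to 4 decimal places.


The conjugate exponent q satisfies 1/p + 1/q = 1.
p = 11, so q = 11/(11 - 1) = 1.1
|y|^q = 6.9066^1.1 = 8.379
f*(6.9066) = 8.379 / 1.1 = 7.6172


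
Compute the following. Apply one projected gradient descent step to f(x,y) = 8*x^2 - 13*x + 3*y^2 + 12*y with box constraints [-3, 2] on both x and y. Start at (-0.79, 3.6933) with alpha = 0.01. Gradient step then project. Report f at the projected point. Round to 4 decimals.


Step 1: Compute gradient at (-0.79, 3.6933).
grad_x = 2*8*-0.79 - 13 = -25.64
grad_y = 2*3*3.6933 + 12 = 34.1598
Step 2: Gradient step.
x_raw = -0.79 - 0.01*-25.64 = -0.5336
y_raw = 3.6933 - 0.01*34.1598 = 3.3517
Step 3: Project onto [-3, 2].
x_proj = clip(-0.5336) = -0.5336
y_proj = clip(3.3517) = 2.0
Step 4: Evaluate f.
f(-0.5336, 2.0) = 45.2146


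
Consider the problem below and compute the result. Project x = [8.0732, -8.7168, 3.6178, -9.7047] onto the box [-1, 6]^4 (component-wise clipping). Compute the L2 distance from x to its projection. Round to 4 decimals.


Project each component onto [-1, 6].
clip(8.0732) = 6.0, clip(-8.7168) = -1.0, clip(3.6178) = 3.6178, clip(-9.7047) = -1.0
Projection = [6.0, -1.0, 3.6178, -1.0]
Squared diffs: [4.2982, 59.549, 0.0, 75.7718]
Distance = sqrt(139.619) = 11.816


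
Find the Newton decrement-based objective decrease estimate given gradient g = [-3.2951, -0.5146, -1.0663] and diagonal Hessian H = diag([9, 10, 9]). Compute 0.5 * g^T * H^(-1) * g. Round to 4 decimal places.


Step 1: H is diagonal, so H^(-1) * g = [-0.3661, -0.0515, -0.1185].
Step 2: g^T H^(-1) g = sum_i g_i^2 / H_ii
  = (-3.2951)^2/9 + (-0.5146)^2/10 + (-1.0663)^2/9
  = 1.2064 + 0.0265 + 0.1263 = 1.3592
Step 3: Objective decrease = 0.5 * g^T H^(-1) g = 0.6796


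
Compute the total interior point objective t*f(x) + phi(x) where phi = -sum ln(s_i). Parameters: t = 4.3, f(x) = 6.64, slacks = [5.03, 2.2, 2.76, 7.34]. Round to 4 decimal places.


Step 1: Compute log-barrier.
ln values: [1.6154, 0.7885, 1.0152, 1.9933]
phi = -(1.6154 + 0.7885 + 1.0152 + 1.9933) = -5.4124
Step 2: Compute augmented objective.
t*f(x) = 4.3*6.64 = 28.552
Total = 28.552 - 5.4124 = 23.1396


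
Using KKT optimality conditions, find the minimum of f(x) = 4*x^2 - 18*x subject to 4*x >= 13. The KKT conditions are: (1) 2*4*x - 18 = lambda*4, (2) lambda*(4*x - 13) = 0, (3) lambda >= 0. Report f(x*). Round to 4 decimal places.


Step 1: Try lambda = 0 (constraint inactive).
x_unc = 18/(2*4) = 2.25
Check: 4*2.25 = 9.0 < 13 -- violated!
Step 2: Constraint must be active: 4*x = 13
x* = 13/4 = 3.25
lambda = (2*4*3.25 - 18)/4 = 2.0
Step 3: Compute optimal value.
f(x*) = 4*3.25^2 - 18*3.25 = -16.25


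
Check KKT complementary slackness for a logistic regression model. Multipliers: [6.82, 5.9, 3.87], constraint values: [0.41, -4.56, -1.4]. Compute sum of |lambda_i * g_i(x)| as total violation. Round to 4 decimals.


KKT complementary slackness check:
lambda_1 * g_1 = 6.82 * 0.41 = 2.7962
lambda_2 * g_2 = 5.9 * -4.56 = -26.904
lambda_3 * g_3 = 3.87 * -1.4 = -5.418
Total violation = 2.7962 + 26.904 + 5.418 = 35.1182


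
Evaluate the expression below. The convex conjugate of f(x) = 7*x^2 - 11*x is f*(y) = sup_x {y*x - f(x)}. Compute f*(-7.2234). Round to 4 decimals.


f*(y) = sup_x {y*x - a*x^2 - b*x} = sup_x {(y-b)*x - a*x^2}
FOC: (y - b) - 2a*x = 0 => x* = (y - b)/(2a)
x* = (-7.2234 + 11)/(2*7) = 0.2698
f*(-7.2234) = (y-b)^2/(4a) = (-7.2234 + 11)^2/(4*7)
= 14.2627/28 = 0.5094


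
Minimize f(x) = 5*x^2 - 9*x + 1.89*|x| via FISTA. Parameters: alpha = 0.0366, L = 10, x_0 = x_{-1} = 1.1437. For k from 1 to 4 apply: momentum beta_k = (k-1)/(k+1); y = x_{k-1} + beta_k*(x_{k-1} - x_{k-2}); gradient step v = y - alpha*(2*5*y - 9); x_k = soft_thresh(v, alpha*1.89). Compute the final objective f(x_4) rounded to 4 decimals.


FISTA on f(x) = 5*x^2 - 9*x + 1.89*|x|
L = 10, alpha = 0.0366
Iteration 1: beta = 0.0, y = 1.1437 + 0.0*(1.1437 - 1.1437) = 1.1437
  grad(y) = 2.437, v = y - alpha*grad = 1.0545
  prox(v) = soft_thresh(1.0545, 0.0692) = 0.9853
Iteration 2: beta = 0.3333, y = 0.9853 + 0.3333*(0.9853 - 1.1437) = 0.9325
  grad(y) = 0.3254, v = y - alpha*grad = 0.9206
  prox(v) = soft_thresh(0.9206, 0.0692) = 0.8515
Iteration 3: beta = 0.5, y = 0.8515 + 0.5*(0.8515 - 0.9853) = 0.7845
  grad(y) = -1.1548, v = y - alpha*grad = 0.8268
  prox(v) = soft_thresh(0.8268, 0.0692) = 0.7576
Iteration 4: beta = 0.6, y = 0.7576 + 0.6*(0.7576 - 0.8515) = 0.7013
  grad(y) = -1.987, v = y - alpha*grad = 0.774
  prox(v) = soft_thresh(0.774, 0.0692) = 0.7049
f(x_4) = 5*0.7049^2 - 9*0.7049 + 1.89*|0.7049| = -2.5274


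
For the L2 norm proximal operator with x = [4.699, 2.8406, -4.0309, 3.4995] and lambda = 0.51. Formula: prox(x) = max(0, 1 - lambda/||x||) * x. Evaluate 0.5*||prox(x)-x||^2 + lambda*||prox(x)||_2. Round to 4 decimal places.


Step 1: Compute ||x||.
||x|| = 7.658
Step 2: Compute scaling factor.
scale = max(0, 1 - 0.51/7.658) = 0.9334
Step 3: prox(x) = [4.3861, 2.6514, -3.7625, 3.2664]
||prox(x)|| = 7.148
Step 4: Proximal objective.
0.5*||prox-x||^2 = 0.1301
lambda*||prox|| = 3.6455
Total = 3.7755


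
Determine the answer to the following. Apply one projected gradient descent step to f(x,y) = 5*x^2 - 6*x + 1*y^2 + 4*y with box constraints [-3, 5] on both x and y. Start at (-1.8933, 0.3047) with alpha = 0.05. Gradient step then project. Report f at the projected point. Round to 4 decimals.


Step 1: Compute gradient at (-1.8933, 0.3047).
grad_x = 2*5*-1.8933 - 6 = -24.933
grad_y = 2*1*0.3047 + 4 = 4.6094
Step 2: Gradient step.
x_raw = -1.8933 - 0.05*-24.933 = -0.6467
y_raw = 0.3047 - 0.05*4.6094 = 0.0742
Step 3: Project onto [-3, 5].
x_proj = clip(-0.6467) = -0.6467
y_proj = clip(0.0742) = 0.0742
Step 4: Evaluate f.
f(-0.6467, 0.0742) = 6.2731


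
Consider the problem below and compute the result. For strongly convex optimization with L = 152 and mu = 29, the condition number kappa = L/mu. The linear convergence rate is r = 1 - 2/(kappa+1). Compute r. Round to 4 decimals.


Step 1: Compute the condition number.
kappa = L/mu = 152/29 = 5.2414
Step 2: Compute the convergence rate.
r = 1 - 2/(kappa + 1) = 1 - 2*mu/(L + mu) = (L - mu)/(L + mu) = 123/181 = 0.6796


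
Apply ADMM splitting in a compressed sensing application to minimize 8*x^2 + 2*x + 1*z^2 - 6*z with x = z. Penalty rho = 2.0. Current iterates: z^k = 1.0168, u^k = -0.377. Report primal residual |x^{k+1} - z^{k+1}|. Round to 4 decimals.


ADMM iteration with rho = 2.0, z^k = 1.0168, u^k = -0.377
Step 1: x-update.
Minimize 8*x^2 + 2*x + (2.0/2)*(x - 1.0168 - 0.377)^2
FOC: (2*8 + 2.0)*x = -2 + 2.0*(1.0168 + 0.377)
x^{k+1} = 0.0438
Step 2: z-update.
Minimize 1*z^2 - 6*z + (2.0/2)*(0.0438 - z - 0.377)^2
FOC: (2*1 + 2.0)*z = 6 + 2.0*(0.0438 - 0.377)
z^{k+1} = 1.3334
Step 3: u-update.
u^{k+1} = -0.377 + 0.0438 - 1.3334 = -1.6666
Step 4: Primal residual = |0.0438 - 1.3334| = 1.2896


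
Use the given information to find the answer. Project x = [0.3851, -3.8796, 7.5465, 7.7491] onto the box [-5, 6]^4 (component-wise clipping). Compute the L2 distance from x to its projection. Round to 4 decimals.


Project each component onto [-5, 6].
clip(0.3851) = 0.3851, clip(-3.8796) = -3.8796, clip(7.5465) = 6.0, clip(7.7491) = 6.0
Projection = [0.3851, -3.8796, 6.0, 6.0]
Squared diffs: [0.0, 0.0, 2.3917, 3.0594]
Distance = sqrt(5.4511) = 2.3347


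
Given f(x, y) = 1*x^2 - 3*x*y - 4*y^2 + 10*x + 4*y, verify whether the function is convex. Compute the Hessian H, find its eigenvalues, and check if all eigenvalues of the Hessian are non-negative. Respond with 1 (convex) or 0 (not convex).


The Hessian of f(x,y) = 1*x^2 - 3*x*y - 4*y^2 + 10*x + 4*y is:
H = [[2, -3], [-3, -8]]
Trace = 2 - 8 = -6
Determinant = 2*-8 - (-3)^2 = -25
Discriminant = (-6)^2 - 4*-25 = 136.0
Eigenvalues: lambda_1 = -8.831, lambda_2 = 2.831
The function is not convex.

0


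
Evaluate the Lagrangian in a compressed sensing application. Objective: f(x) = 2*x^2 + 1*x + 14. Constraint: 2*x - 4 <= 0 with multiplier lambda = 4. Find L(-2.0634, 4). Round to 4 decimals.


Step 1: Evaluate f(x).
f(-2.0634) = 2*(-2.0634)^2 + 1*(-2.0634) + 14 = 20.4518
Step 2: Evaluate g(x).
g(-2.0634) = 2*-2.0634 - 4 = -8.1268
Step 3: Compute Lagrangian.
L = 20.4518 + 4*-8.1268 = -12.0554


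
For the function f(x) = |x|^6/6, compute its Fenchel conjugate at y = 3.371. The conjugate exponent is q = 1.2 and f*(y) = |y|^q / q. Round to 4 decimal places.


The conjugate exponent q satisfies 1/p + 1/q = 1.
p = 6, so q = 6/(6 - 1) = 1.2
|y|^q = 3.371^1.2 = 4.2984
f*(3.371) = 4.2984 / 1.2 = 3.582


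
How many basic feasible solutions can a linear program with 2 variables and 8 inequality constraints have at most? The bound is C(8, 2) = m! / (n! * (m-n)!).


Each vertex corresponds to some choice of n active constraints out of m, so the number of vertices is at most C(m, n) = m! / (n!(m-n)!).
m = 8, n = 2
Numerator: 8 * 7
Denominator: 2! = 2
C(8, 2) = 28


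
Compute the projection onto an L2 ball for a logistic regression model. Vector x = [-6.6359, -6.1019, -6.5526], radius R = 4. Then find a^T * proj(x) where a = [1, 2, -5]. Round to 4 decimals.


Step 1: Compute ||x|| (intermediates to 6 decimals).
||x|| = sqrt((-6.6359)^2 + (-6.1019)^2 + (-6.5526)^2) = 11.144726
Step 2: Project.
Since ||x|| > R, scale = R/||x|| = 4/11.144726 = 0.358914, proj(x) = scale * x
proj(x) = [-2.381717, -2.190057, -2.35182]
Step 3: Dot product.
a^T * proj(x) = 1*(-2.381717) + 2*(-2.190057) - 5*(-2.35182) = 4.9973


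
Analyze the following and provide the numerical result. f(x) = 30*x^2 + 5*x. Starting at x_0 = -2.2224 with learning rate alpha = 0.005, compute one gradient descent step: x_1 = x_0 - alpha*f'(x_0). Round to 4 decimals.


We compute the gradient at x_0 and apply the update.
f'(x) = 60*x + 5
f'(-2.2224) = 60*-2.2224 + 5 = -128.344
x_1 = -2.2224 - 0.005*-128.344 = -1.5807


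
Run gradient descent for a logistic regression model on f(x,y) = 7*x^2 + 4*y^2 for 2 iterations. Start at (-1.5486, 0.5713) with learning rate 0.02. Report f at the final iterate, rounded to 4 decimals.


Gradient descent on f(x,y) = 7*x^2 + 4*y^2.
Starting point: (-1.5486, 0.5713), alpha = 0.02
Step 1: grad_x = 2*7*-1.5486 = -21.6804, grad_y = 2*4*0.5713 = 4.5704
  x_1 = -1.5486 - 0.02*-21.6804 = -1.115
  y_1 = 0.5713 - 0.02*4.5704 = 0.4799
Step 2: grad_x = 2*7*-1.115 = -15.6099, grad_y = 2*4*0.4799 = 3.8391
  x_2 = -1.115 - 0.02*-15.6099 = -0.8028
  y_2 = 0.4799 - 0.02*3.8391 = 0.4031
f(-0.8028, 0.4031) = 7*(-0.8028)^2 + 4*0.4031^2 = 5.1613


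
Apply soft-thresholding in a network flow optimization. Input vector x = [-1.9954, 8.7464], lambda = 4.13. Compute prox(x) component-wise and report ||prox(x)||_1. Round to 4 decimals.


Soft-thresholding with lambda = 4.13:
prox(-1.9954) = sign(-1.9954)*max(|-1.9954| - 4.13, 0) = 0.0
prox(8.7464) = sign(8.7464)*max(|8.7464| - 4.13, 0) = 4.6164
prox(x) = [0.0, 4.6164]
||prox(x)||_1 = 0.0 + 4.6164 = 4.6164


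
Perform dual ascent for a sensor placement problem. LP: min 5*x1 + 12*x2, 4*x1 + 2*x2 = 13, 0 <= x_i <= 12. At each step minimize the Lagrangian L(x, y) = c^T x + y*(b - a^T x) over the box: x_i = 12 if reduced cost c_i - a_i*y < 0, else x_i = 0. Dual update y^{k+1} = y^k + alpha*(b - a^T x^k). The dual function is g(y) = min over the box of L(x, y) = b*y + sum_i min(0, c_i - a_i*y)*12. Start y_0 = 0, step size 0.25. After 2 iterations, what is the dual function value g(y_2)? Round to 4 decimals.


Dual ascent for LP: min 5*x1 + 12*x2, 4*x1 + 2*x2 = 13, 0 <= x_i <= 12
Step 1: y^k = 0.0, reduced costs: (5.0, 12.0)
  x^k = (0.0, 0.0), subgradient = b - a^T x = 13.0
  y^{k+1} = 0.0 + 0.25*13.0 = 3.25
Step 2: y^k = 3.25, reduced costs: (-8.0, 5.5)
  x^k = (12.0, 0.0), subgradient = b - a^T x = -35.0
  y^{k+1} = 3.25 + 0.25*-35.0 = -5.5
Dual objective at y_2 = -5.5: reduced costs (27.0, 23.0), box minimizer x = (0.0, 0.0)
g(y_2) = b*y + (c1 - a1*y)*x1 + (c2 - a2*y)*x2 = 13*(-5.5) + 27.0*0.0 + 23.0*0.0 = -71.5 + 0.0 + 0.0 = -71.5


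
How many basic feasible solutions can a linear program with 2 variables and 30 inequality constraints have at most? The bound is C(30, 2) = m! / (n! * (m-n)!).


Each vertex corresponds to some choice of n active constraints out of m, so the number of vertices is at most C(m, n) = m! / (n!(m-n)!).
m = 30, n = 2
Numerator: 30 * 29
Denominator: 2! = 2
C(30, 2) = 435


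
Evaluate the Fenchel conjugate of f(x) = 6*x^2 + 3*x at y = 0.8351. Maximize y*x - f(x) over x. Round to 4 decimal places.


f*(y) = sup_x {y*x - a*x^2 - b*x} = sup_x {(y-b)*x - a*x^2}
FOC: (y - b) - 2a*x = 0 => x* = (y - b)/(2a)
x* = (0.8351 - 3)/(2*6) = -0.1804
f*(0.8351) = (y-b)^2/(4a) = (0.8351 - 3)^2/(4*6)
= 4.6868/24 = 0.1953


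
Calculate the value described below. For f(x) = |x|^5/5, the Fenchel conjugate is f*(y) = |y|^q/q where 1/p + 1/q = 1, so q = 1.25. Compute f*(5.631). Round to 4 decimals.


The conjugate exponent q satisfies 1/p + 1/q = 1.
p = 5, so q = 5/(5 - 1) = 1.25
|y|^q = 5.631^1.25 = 8.6742
f*(5.631) = 8.6742 / 1.25 = 6.9394


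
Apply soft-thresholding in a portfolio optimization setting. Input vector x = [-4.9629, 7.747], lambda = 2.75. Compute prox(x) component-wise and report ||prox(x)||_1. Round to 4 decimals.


Soft-thresholding with lambda = 2.75:
prox(-4.9629) = sign(-4.9629)*max(|-4.9629| - 2.75, 0) = -2.2129
prox(7.747) = sign(7.747)*max(|7.747| - 2.75, 0) = 4.997
prox(x) = [-2.2129, 4.997]
||prox(x)||_1 = 2.2129 + 4.997 = 7.2099


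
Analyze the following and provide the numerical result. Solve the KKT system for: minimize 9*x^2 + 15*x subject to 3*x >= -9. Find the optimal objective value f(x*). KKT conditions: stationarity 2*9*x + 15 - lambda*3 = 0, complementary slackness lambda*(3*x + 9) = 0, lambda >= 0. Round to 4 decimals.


Step 1: Try lambda = 0 (constraint inactive).
Stationarity: 2*9*x + 15 = 0
x* = -15/(2*9) = -5/6 = -0.8333 (rounded; the exact value -5/6 is used below)
Check constraint: 3*-0.8333 = -2.4999 >= -9 -- satisfied.
Step 2: Compute optimal value.
f(x*) = 9*(-5/6)^2 + 15*(-5/6) = -6.25


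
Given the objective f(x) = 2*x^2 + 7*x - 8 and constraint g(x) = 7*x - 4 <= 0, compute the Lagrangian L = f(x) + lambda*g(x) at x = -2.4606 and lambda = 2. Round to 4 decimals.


Step 1: Evaluate f(x).
f(-2.4606) = 2*(-2.4606)^2 + 7*(-2.4606) - 8 = -13.1151
Step 2: Evaluate g(x).
g(-2.4606) = 7*-2.4606 - 4 = -21.2242
Step 3: Compute Lagrangian.
L = -13.1151 + 2*-21.2242 = -55.5635


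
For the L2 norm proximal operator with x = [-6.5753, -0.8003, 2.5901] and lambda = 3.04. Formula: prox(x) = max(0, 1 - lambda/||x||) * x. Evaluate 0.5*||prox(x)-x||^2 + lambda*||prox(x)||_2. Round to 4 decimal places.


Step 1: Compute ||x||.
||x|| = 7.1122
Step 2: Compute scaling factor.
scale = max(0, 1 - 3.04/7.1122) = 0.5726
Step 3: prox(x) = [-3.7648, -0.4582, 1.483]
||prox(x)|| = 4.0722
Step 4: Proximal objective.
0.5*||prox-x||^2 = 4.6208
lambda*||prox|| = 12.3795
Total = 17.0003


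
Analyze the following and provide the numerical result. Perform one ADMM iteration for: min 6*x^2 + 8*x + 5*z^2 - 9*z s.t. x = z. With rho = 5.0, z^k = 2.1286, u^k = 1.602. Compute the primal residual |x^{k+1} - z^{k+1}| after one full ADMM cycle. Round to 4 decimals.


ADMM iteration with rho = 5.0, z^k = 2.1286, u^k = 1.602
Step 1: x-update.
Minimize 6*x^2 + 8*x + (5.0/2)*(x - 2.1286 + 1.602)^2
FOC: (2*6 + 5.0)*x = -8 + 5.0*(2.1286 - 1.602)
x^{k+1} = -0.3157
Step 2: z-update.
Minimize 5*z^2 - 9*z + (5.0/2)*(-0.3157 - z + 1.602)^2
FOC: (2*5 + 5.0)*z = 9 + 5.0*(-0.3157 + 1.602)
z^{k+1} = 1.0288
Step 3: u-update.
u^{k+1} = 1.602 - 0.3157 - 1.0288 = 0.2575
Step 4: Primal residual = |-0.3157 - 1.0288| = 1.3445


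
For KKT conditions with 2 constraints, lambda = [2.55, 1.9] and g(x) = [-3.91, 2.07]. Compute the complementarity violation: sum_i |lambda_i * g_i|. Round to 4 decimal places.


KKT complementary slackness check:
lambda_1 * g_1 = 2.55 * -3.91 = -9.9705
lambda_2 * g_2 = 1.9 * 2.07 = 3.933
Total violation = 9.9705 + 3.933 = 13.9035


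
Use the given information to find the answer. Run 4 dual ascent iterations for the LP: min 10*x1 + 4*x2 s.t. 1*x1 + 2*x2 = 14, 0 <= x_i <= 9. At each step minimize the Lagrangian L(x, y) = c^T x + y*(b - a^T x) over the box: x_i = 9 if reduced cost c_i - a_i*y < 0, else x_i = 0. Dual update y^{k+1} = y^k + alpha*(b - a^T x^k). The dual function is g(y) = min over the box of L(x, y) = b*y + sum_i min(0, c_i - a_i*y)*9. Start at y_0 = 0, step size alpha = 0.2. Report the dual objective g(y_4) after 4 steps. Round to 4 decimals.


Dual ascent for LP: min 10*x1 + 4*x2, 1*x1 + 2*x2 = 14, 0 <= x_i <= 9
Step 1: y^k = 0.0, reduced costs: (10.0, 4.0)
  x^k = (0.0, 0.0), subgradient = b - a^T x = 14.0
  y^{k+1} = 0.0 + 0.2*14.0 = 2.8
Step 2: y^k = 2.8, reduced costs: (7.2, -1.6)
  x^k = (0.0, 9.0), subgradient = b - a^T x = -4.0
  y^{k+1} = 2.8 + 0.2*-4.0 = 2.0
Step 3: y^k = 2.0, reduced costs: (8.0, 0.0)
  x^k = (0.0, 0.0), subgradient = b - a^T x = 14.0
  y^{k+1} = 2.0 + 0.2*14.0 = 4.8
Step 4: y^k = 4.8, reduced costs: (5.2, -5.6)
  x^k = (0.0, 9.0), subgradient = b - a^T x = -4.0
  y^{k+1} = 4.8 + 0.2*-4.0 = 4.0
Dual objective at y_4 = 4.0: reduced costs (6.0, -4.0), box minimizer x = (0.0, 9.0)
g(y_4) = b*y + (c1 - a1*y)*x1 + (c2 - a2*y)*x2 = 14*4.0 + 6.0*0.0 + (-4.0)*9.0 = 56.0 + 0.0 - 36.0 = 20.0


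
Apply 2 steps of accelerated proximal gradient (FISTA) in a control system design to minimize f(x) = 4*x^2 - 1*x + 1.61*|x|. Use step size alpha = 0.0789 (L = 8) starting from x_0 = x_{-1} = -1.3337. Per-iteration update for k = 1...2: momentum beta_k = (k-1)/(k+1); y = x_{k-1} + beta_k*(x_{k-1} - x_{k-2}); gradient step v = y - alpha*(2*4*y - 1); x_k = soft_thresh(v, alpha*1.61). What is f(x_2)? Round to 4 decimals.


FISTA on f(x) = 4*x^2 - 1*x + 1.61*|x|
L = 8, alpha = 0.0789
Iteration 1: beta = 0.0, y = -1.3337 + 0.0*(-1.3337 + 1.3337) = -1.3337
  grad(y) = -11.6696, v = y - alpha*grad = -0.413
  prox(v) = soft_thresh(-0.413, 0.127) = -0.2859
Iteration 2: beta = 0.3333, y = -0.2859 + 0.3333*(-0.2859 + 1.3337) = 0.0633
  grad(y) = -0.4935, v = y - alpha*grad = 0.1023
  prox(v) = soft_thresh(0.1023, 0.127) = 0.0
f(x_2) = 4*0.0^2 - 1*0.0 + 1.61*|0.0| = 0.0
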